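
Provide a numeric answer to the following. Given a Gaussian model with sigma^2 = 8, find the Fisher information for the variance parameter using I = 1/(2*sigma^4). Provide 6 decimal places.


Fisher information for variance: I(sigma^2) = 1/(2*sigma^4).
sigma^2 = 8, so sigma^4 = 64.
I = 1/(2*64) = 1/128 = 0.007813

0.007813


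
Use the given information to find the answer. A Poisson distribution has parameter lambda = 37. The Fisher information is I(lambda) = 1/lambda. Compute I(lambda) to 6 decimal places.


Fisher information for Poisson: I(lambda) = 1/lambda.
lambda = 37.
I(lambda) = 1/37 = 0.027027

0.027027


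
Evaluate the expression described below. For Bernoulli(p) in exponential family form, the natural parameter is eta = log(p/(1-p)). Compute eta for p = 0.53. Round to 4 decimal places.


Natural parameter for Bernoulli: eta = log(p/(1-p)).
p = 0.53, 1-p = 0.47.
p/(1-p) = 1.12766.
eta = log(1.12766) = 0.1201

0.1201


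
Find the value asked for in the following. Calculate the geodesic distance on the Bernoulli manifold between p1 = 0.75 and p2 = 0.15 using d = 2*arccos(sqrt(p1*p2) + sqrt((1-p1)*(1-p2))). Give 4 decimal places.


Geodesic distance on Bernoulli manifold:
d(p1,p2) = 2*arccos(sqrt(p1*p2) + sqrt((1-p1)*(1-p2))).
sqrt(p1*p2) = sqrt(0.75*0.15) = 0.33541.
sqrt((1-p1)*(1-p2)) = sqrt(0.25*0.85) = 0.460977.
arg = 0.33541 + 0.460977 = 0.796387.
d = 2*arccos(0.796387) = 1.2990

1.2990


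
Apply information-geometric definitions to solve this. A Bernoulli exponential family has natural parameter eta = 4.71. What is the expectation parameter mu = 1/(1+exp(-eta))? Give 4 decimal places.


Dual coordinate (expectation parameter) for Bernoulli:
mu = 1/(1+exp(-eta)).
eta = 4.71.
exp(-eta) = exp(-4.71) = 0.009005.
mu = 1/(1+0.009005) = 0.9911

0.9911


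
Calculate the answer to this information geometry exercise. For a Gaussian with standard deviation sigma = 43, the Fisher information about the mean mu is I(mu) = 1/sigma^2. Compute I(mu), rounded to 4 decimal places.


The Fisher information for the mean of a normal distribution is I(mu) = 1/sigma^2.
sigma = 43, so sigma^2 = 1849.
I(mu) = 1/1849 = 0.0005

0.0005


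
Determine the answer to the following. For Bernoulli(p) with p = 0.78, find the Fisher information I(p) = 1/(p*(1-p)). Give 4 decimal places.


For Bernoulli(p), Fisher information is I(p) = 1/(p*(1-p)).
p = 0.78, 1-p = 0.22.
p*(1-p) = 0.1716.
I(p) = 1/0.1716 = 5.8275

5.8275


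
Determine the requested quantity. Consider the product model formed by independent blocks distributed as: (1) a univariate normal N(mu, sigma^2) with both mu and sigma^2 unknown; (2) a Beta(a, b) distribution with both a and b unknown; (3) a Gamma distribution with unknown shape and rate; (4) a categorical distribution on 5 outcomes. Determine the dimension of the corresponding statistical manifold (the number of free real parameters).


The dimension of a statistical manifold equals the number of free
(independent) real parameters of the model. For a product of independent
blocks the parameter counts add.
- normal (mu, sigma^2): 2.
- Beta (a, b): 2.
- Gamma (shape, rate): 2.
- categorical on 5 outcomes (probabilities sum to 1): 5-1 = 4.
Total = 2 + 2 + 2 + 4 = 10.
Dimension = 10

10


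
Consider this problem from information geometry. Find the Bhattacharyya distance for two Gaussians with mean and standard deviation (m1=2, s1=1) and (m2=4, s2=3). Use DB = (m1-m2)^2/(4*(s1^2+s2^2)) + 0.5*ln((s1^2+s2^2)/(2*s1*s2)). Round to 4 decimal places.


Bhattacharyya distance between two Gaussians:
DB = (m1-m2)^2/(4*(s1^2+s2^2)) + (1/2)*ln((s1^2+s2^2)/(2*s1*s2)).
(m1-m2)^2 = (-2)^2 = 4.
s1^2+s2^2 = 1 + 9 = 10.
term1 = 4/40 = 0.1.
term2 = 0.5*ln(10/6.0) = 0.255413.
DB = 0.1 + 0.255413 = 0.3554

0.3554


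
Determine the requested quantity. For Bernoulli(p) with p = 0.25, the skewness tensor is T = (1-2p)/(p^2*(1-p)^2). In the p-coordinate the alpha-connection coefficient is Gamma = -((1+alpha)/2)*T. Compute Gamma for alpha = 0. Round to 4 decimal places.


Skewness (Amari-Chentsov) tensor: T = (1-2p)/(p^2*(1-p)^2).
p = 0.25, 1-2p = 0.5, p^2 = 0.0625, (1-p)^2 = 0.5625.
T = 0.5/(0.0625 * 0.5625) = 14.222222.
In the p-coordinate, Gamma^(alpha) = Gamma^(0) - (alpha/2)*T with Gamma^(0) = (1/2)*g'(p) = -T/2,
so Gamma^(alpha) = -((1+alpha)/2)*T.
alpha = 0, -(1+alpha)/2 = -0.5.
Gamma = -0.5 * 14.222222 = -7.1111

-7.1111


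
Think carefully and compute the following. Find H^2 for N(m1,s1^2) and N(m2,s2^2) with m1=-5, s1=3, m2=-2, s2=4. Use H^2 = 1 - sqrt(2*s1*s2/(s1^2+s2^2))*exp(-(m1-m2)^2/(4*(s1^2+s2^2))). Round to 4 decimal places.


Squared Hellinger distance for Gaussians:
H^2 = 1 - sqrt(2*s1*s2/(s1^2+s2^2)) * exp(-(m1-m2)^2/(4*(s1^2+s2^2))).
s1^2 = 9, s2^2 = 16, s1^2+s2^2 = 25.
sqrt(2*3*4/(25)) = 0.979796.
(m1-m2)^2 = (-3)^2 = 9.
exp(-9/(4*25)) = exp(-0.09) = 0.913931.
H^2 = 1 - 0.979796*0.913931 = 0.1045

0.1045


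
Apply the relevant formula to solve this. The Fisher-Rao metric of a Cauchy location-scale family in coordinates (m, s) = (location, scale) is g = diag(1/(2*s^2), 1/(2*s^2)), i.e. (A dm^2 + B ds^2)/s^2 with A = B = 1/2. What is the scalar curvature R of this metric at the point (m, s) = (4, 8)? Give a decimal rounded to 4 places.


The metric has the form g = (A dm^2 + B ds^2)/s^2 with A = 1/2, B = 1/2.
Substitute u = sqrt(A/B)*m: g = B*(du^2 + ds^2)/s^2, i.e. B times the
Poincare upper half-plane metric, which has constant Gaussian curvature -1.
Scaling a 2D metric by a constant c divides the Gaussian curvature by c,
so K = -1/B = -1/(1/2) = -2.0000 everywhere (the point (m, s) = (4, 8) is irrelevant:
the curvature is constant).
Scalar curvature in dimension 2: R = 2K = -2/(1/2) = -4.0000.

-4.0000


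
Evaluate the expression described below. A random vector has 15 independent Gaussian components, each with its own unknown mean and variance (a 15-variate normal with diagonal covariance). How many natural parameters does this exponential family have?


Exponential family dimension calculation:
Each univariate normal has two natural parameters (mu/sigma^2 and -1/(2 sigma^2)).
With 15 independent components, dim = 2 * 15 = 30.

30


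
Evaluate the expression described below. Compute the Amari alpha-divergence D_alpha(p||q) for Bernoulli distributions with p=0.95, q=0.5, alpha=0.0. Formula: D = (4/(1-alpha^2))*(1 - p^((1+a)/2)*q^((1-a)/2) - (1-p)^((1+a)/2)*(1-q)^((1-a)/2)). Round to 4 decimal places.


Amari alpha-divergence:
D = (4/(1-alpha^2))*(1 - p^((1+a)/2)*q^((1-a)/2) - (1-p)^((1+a)/2)*(1-q)^((1-a)/2)).
alpha = 0.0, p = 0.95, q = 0.5.
e1 = (1+alpha)/2 = 0.5, e2 = (1-alpha)/2 = 0.5.
t1 = p^e1 * q^e2 = 0.95^0.5 * 0.5^0.5 = 0.689202.
t2 = (1-p)^e1 * (1-q)^e2 = 0.05^0.5 * 0.5^0.5 = 0.158114.
4/(1-alpha^2) = 4.0.
D = 4.0*(1 - 0.689202 - 0.158114) = 0.6107

0.6107


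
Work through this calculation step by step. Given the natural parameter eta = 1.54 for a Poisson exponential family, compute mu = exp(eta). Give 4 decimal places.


Expectation parameter for Poisson exponential family:
mu = exp(eta).
eta = 1.54.
mu = exp(1.54) = 4.6646

4.6646


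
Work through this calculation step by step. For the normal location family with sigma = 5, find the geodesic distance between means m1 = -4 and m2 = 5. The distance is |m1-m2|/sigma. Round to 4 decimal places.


On the fixed-variance normal subfamily, geodesic distance = |m1-m2|/sigma.
|-4 - 5| = 9.
sigma = 5.
d = 9/5 = 1.8000

1.8000


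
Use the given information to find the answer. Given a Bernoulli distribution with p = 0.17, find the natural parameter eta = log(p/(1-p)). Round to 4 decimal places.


Natural parameter for Bernoulli: eta = log(p/(1-p)).
p = 0.17, 1-p = 0.83.
p/(1-p) = 0.204819.
eta = log(0.204819) = -1.5856

-1.5856


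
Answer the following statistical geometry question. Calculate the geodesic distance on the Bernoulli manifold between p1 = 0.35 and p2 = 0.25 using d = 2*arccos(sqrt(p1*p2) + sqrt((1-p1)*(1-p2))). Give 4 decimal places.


Geodesic distance on Bernoulli manifold:
d(p1,p2) = 2*arccos(sqrt(p1*p2) + sqrt((1-p1)*(1-p2))).
sqrt(p1*p2) = sqrt(0.35*0.25) = 0.295804.
sqrt((1-p1)*(1-p2)) = sqrt(0.65*0.75) = 0.698212.
arg = 0.295804 + 0.698212 = 0.994016.
d = 2*arccos(0.994016) = 0.2189

0.2189


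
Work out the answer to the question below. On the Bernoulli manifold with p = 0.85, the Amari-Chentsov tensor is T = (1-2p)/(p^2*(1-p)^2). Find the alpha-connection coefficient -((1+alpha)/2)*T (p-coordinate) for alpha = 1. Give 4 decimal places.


Skewness (Amari-Chentsov) tensor: T = (1-2p)/(p^2*(1-p)^2).
p = 0.85, 1-2p = -0.7, p^2 = 0.7225, (1-p)^2 = 0.0225.
T = -0.7/(0.7225 * 0.0225) = -43.060361.
In the p-coordinate, Gamma^(alpha) = Gamma^(0) - (alpha/2)*T with Gamma^(0) = (1/2)*g'(p) = -T/2,
so Gamma^(alpha) = -((1+alpha)/2)*T.
alpha = 1, -(1+alpha)/2 = -1.0.
Gamma = -1.0 * -43.060361 = 43.0604

43.0604


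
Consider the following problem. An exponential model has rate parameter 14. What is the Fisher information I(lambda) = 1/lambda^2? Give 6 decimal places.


Fisher information for exponential: I(lambda) = 1/lambda^2.
lambda = 14, lambda^2 = 196.
I = 1/196 = 0.005102

0.005102


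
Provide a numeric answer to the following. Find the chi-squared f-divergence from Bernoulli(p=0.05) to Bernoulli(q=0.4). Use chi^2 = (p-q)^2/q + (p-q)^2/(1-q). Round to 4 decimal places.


Chi-squared divergence between Bernoulli distributions:
chi^2 = (p-q)^2/q + (p-q)^2/(1-q).
p = 0.05, q = 0.4, p-q = -0.35.
(p-q)^2 = 0.1225.
term1 = 0.1225/0.4 = 0.30625.
term2 = 0.1225/0.6 = 0.204167.
chi^2 = 0.30625 + 0.204167 = 0.5104

0.5104


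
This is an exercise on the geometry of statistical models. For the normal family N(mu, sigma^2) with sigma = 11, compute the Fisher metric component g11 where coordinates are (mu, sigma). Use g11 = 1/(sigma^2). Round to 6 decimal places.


For the 2-parameter normal family, the Fisher metric has:
  g11 = 1/sigma^2, g22 = 2/sigma^2.
sigma = 11, sigma^2 = 121.
g11 = 0.008264

0.008264


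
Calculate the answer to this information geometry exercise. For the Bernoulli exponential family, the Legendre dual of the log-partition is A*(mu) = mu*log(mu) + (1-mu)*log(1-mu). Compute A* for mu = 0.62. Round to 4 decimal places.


Legendre transform for Bernoulli:
A*(mu) = mu*log(mu) + (1-mu)*log(1-mu).
mu = 0.62, 1-mu = 0.38.
mu*log(mu) = 0.62*log(0.62) = -0.296382.
(1-mu)*log(1-mu) = 0.38*log(0.38) = -0.367682.
A* = -0.296382 + -0.367682 = -0.6641

-0.6641


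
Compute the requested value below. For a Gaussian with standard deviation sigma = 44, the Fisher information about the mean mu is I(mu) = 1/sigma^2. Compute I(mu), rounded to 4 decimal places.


The Fisher information for the mean of a normal distribution is I(mu) = 1/sigma^2.
sigma = 44, so sigma^2 = 1936.
I(mu) = 1/1936 = 0.0005

0.0005


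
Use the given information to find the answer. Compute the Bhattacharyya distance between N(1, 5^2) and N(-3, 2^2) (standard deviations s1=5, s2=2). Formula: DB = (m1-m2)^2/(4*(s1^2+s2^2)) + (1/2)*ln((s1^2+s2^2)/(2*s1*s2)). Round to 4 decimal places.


Bhattacharyya distance between two Gaussians:
DB = (m1-m2)^2/(4*(s1^2+s2^2)) + (1/2)*ln((s1^2+s2^2)/(2*s1*s2)).
(m1-m2)^2 = (4)^2 = 16.
s1^2+s2^2 = 25 + 4 = 29.
term1 = 16/116 = 0.137931.
term2 = 0.5*ln(29/20.0) = 0.185782.
DB = 0.137931 + 0.185782 = 0.3237

0.3237


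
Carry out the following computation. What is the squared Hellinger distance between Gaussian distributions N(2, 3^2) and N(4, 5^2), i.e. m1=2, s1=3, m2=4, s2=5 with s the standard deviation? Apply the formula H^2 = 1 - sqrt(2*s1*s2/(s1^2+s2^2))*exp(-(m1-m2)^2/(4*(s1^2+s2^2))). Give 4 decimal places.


Squared Hellinger distance for Gaussians:
H^2 = 1 - sqrt(2*s1*s2/(s1^2+s2^2)) * exp(-(m1-m2)^2/(4*(s1^2+s2^2))).
s1^2 = 9, s2^2 = 25, s1^2+s2^2 = 34.
sqrt(2*3*5/(34)) = 0.939336.
(m1-m2)^2 = (-2)^2 = 4.
exp(-4/(4*34)) = exp(-0.029412) = 0.971017.
H^2 = 1 - 0.939336*0.971017 = 0.0879

0.0879


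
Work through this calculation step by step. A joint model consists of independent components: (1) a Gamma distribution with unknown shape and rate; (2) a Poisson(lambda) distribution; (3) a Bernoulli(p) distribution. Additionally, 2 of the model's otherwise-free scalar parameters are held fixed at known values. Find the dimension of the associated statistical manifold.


The dimension of a statistical manifold equals the number of free
(independent) real parameters of the model. For a product of independent
blocks the parameter counts add.
- Gamma (shape, rate): 2.
- Poisson (lambda): 1.
- Bernoulli (p): 1.
Total = 2 + 1 + 1 = 4.
2 parameter(s) fixed at known values: 4 - 2 = 2.
Dimension = 2

2


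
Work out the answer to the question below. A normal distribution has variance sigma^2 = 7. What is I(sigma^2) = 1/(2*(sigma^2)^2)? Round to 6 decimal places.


Fisher information for variance: I(sigma^2) = 1/(2*sigma^4).
sigma^2 = 7, so sigma^4 = 49.
I = 1/(2*49) = 1/98 = 0.010204

0.010204


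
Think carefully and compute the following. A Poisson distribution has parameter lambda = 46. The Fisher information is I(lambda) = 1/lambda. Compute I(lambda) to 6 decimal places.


Fisher information for Poisson: I(lambda) = 1/lambda.
lambda = 46.
I(lambda) = 1/46 = 0.021739

0.021739


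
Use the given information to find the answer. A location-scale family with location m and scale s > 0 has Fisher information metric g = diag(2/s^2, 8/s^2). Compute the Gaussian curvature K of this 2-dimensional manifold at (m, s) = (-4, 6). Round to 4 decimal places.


The metric has the form g = (A dm^2 + B ds^2)/s^2 with A = 2, B = 8.
Substitute u = sqrt(A/B)*m: g = B*(du^2 + ds^2)/s^2, i.e. B times the
Poincare upper half-plane metric, which has constant Gaussian curvature -1.
Scaling a 2D metric by a constant c divides the Gaussian curvature by c,
so K = -1/B = -1/(8) = -0.1250 everywhere (the point (m, s) = (-4, 6) is irrelevant:
the curvature is constant).
The requested Gaussian curvature is K = -0.1250.

-0.1250


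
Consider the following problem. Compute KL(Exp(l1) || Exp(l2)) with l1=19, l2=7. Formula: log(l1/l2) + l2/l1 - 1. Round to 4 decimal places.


KL divergence for exponential family:
KL = log(l1/l2) + l2/l1 - 1.
log(19/7) = 0.998529.
7/19 = 0.368421.
KL = 0.998529 + 0.368421 - 1 = 0.3669

0.3669


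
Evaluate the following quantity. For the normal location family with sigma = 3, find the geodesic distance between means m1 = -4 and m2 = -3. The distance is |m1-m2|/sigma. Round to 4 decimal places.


On the fixed-variance normal subfamily, geodesic distance = |m1-m2|/sigma.
|-4 - -3| = 1.
sigma = 3.
d = 1/3 = 0.3333

0.3333


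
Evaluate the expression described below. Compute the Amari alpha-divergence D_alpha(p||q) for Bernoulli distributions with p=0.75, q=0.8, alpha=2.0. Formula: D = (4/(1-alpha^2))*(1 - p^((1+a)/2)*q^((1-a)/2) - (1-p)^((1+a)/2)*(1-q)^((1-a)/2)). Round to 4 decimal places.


Amari alpha-divergence:
D = (4/(1-alpha^2))*(1 - p^((1+a)/2)*q^((1-a)/2) - (1-p)^((1+a)/2)*(1-q)^((1-a)/2)).
alpha = 2.0, p = 0.75, q = 0.8.
e1 = (1+alpha)/2 = 1.5, e2 = (1-alpha)/2 = -0.5.
t1 = p^e1 * q^e2 = 0.75^1.5 * 0.8^-0.5 = 0.726184.
t2 = (1-p)^e1 * (1-q)^e2 = 0.25^1.5 * 0.2^-0.5 = 0.279508.
4/(1-alpha^2) = -1.333333.
D = -1.333333*(1 - 0.726184 - 0.279508) = 0.0076

0.0076


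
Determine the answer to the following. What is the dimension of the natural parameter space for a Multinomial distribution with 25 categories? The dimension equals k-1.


Exponential family dimension calculation:
For Multinomial with k=25 categories, dim = k-1 = 24.

24


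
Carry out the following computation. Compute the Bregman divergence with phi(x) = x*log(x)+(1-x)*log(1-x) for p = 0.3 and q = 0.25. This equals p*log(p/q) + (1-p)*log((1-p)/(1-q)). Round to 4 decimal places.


Bregman divergence with negative entropy generator:
D = p*log(p/q) + (1-p)*log((1-p)/(1-q)).
p = 0.3, q = 0.25.
p*log(p/q) = 0.3*log(0.3/0.25) = 0.054696.
(1-p)*log((1-p)/(1-q)) = 0.7*log(0.7/0.75) = -0.048295.
D = 0.054696 + -0.048295 = 0.0064

0.0064


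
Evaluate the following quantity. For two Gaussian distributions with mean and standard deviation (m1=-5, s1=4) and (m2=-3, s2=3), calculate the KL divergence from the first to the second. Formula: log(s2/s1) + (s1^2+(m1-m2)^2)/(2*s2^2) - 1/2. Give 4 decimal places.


KL divergence between normal distributions:
KL = log(s2/s1) + (s1^2 + (m1-m2)^2)/(2*s2^2) - 1/2.
log(3/4) = -0.287682.
(4^2 + (-5--3)^2)/(2*3^2) = (16 + 4)/18 = 1.111111.
KL = -0.287682 + 1.111111 - 0.5 = 0.3234

0.3234


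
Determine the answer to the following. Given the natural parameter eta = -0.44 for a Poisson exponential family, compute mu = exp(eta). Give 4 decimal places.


Expectation parameter for Poisson exponential family:
mu = exp(eta).
eta = -0.44.
mu = exp(-0.44) = 0.6440

0.6440


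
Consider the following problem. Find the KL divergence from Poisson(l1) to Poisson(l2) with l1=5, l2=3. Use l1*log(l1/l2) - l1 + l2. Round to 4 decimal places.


KL divergence for Poisson:
KL = l1*log(l1/l2) - l1 + l2.
l1 = 5, l2 = 3.
log(5/3) = 0.510826.
l1*log(l1/l2) = 5 * 0.510826 = 2.554128.
KL = 2.554128 - 5 + 3 = 0.5541

0.5541


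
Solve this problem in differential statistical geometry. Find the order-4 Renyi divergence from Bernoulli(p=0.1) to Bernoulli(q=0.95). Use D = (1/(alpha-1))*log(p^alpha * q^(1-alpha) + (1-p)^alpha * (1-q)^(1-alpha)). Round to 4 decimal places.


Renyi divergence of order alpha between Bernoulli distributions:
D = (1/(alpha-1))*log(p^alpha * q^(1-alpha) + (1-p)^alpha * (1-q)^(1-alpha)).
alpha = 4, p = 0.1, q = 0.95.
p^alpha * q^(1-alpha) = 0.1^4 * 0.95^-3 = 0.000117.
(1-p)^alpha * (1-q)^(1-alpha) = 0.9^4 * 0.05^-3 = 5248.8.
sum = 0.000117 + 5248.8 = 5248.800117.
D = (1/3)*log(5248.800117) = 2.8553

2.8553


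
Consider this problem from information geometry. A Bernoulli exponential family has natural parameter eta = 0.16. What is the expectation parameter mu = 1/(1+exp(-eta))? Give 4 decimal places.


Dual coordinate (expectation parameter) for Bernoulli:
mu = 1/(1+exp(-eta)).
eta = 0.16.
exp(-eta) = exp(-0.16) = 0.852144.
mu = 1/(1+0.852144) = 0.5399

0.5399


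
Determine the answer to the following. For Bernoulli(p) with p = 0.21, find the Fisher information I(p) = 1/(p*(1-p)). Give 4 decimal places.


For Bernoulli(p), Fisher information is I(p) = 1/(p*(1-p)).
p = 0.21, 1-p = 0.79.
p*(1-p) = 0.1659.
I(p) = 1/0.1659 = 6.0277

6.0277


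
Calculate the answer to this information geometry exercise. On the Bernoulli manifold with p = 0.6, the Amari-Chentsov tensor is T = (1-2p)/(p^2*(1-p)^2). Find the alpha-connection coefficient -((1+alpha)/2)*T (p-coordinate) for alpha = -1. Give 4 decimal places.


Skewness (Amari-Chentsov) tensor: T = (1-2p)/(p^2*(1-p)^2).
p = 0.6, 1-2p = -0.2, p^2 = 0.36, (1-p)^2 = 0.16.
T = -0.2/(0.36 * 0.16) = -3.472222.
In the p-coordinate, Gamma^(alpha) = Gamma^(0) - (alpha/2)*T with Gamma^(0) = (1/2)*g'(p) = -T/2,
so Gamma^(alpha) = -((1+alpha)/2)*T.
alpha = -1, -(1+alpha)/2 = 0.0.
Gamma = 0.0 * -3.472222 = 0.0000

0.0000


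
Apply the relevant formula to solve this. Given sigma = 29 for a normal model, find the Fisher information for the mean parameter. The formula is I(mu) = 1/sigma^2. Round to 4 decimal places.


The Fisher information for the mean of a normal distribution is I(mu) = 1/sigma^2.
sigma = 29, so sigma^2 = 841.
I(mu) = 1/841 = 0.0012

0.0012


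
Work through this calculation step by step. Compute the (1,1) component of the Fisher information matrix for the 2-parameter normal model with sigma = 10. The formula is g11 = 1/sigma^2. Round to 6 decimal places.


For the 2-parameter normal family, the Fisher metric has:
  g11 = 1/sigma^2, g22 = 2/sigma^2.
sigma = 10, sigma^2 = 100.
g11 = 0.010000

0.010000


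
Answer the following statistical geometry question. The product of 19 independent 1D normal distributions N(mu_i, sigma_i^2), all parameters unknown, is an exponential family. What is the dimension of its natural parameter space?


Exponential family dimension calculation:
Each univariate normal has two natural parameters (mu/sigma^2 and -1/(2 sigma^2)).
With 19 independent components, dim = 2 * 19 = 38.

38


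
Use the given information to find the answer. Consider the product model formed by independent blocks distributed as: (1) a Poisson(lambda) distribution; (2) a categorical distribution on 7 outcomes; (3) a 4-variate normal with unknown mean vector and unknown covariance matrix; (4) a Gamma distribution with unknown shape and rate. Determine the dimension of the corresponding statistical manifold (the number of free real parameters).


The dimension of a statistical manifold equals the number of free
(independent) real parameters of the model. For a product of independent
blocks the parameter counts add.
- Poisson (lambda): 1.
- categorical on 7 outcomes (probabilities sum to 1): 7-1 = 6.
- 4-variate normal: 4 (mean) + 4*5/2 = 10 (symmetric covariance) = 14.
- Gamma (shape, rate): 2.
Total = 1 + 6 + 14 + 2 = 23.
Dimension = 23

23


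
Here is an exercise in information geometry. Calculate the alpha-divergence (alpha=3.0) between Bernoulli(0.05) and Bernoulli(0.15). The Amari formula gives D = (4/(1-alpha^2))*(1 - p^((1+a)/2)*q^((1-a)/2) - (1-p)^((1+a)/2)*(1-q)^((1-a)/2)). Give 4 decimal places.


Amari alpha-divergence:
D = (4/(1-alpha^2))*(1 - p^((1+a)/2)*q^((1-a)/2) - (1-p)^((1+a)/2)*(1-q)^((1-a)/2)).
alpha = 3.0, p = 0.05, q = 0.15.
e1 = (1+alpha)/2 = 2.0, e2 = (1-alpha)/2 = -1.0.
t1 = p^e1 * q^e2 = 0.05^2.0 * 0.15^-1.0 = 0.016667.
t2 = (1-p)^e1 * (1-q)^e2 = 0.95^2.0 * 0.85^-1.0 = 1.061765.
4/(1-alpha^2) = -0.5.
D = -0.5*(1 - 0.016667 - 1.061765) = 0.0392

0.0392


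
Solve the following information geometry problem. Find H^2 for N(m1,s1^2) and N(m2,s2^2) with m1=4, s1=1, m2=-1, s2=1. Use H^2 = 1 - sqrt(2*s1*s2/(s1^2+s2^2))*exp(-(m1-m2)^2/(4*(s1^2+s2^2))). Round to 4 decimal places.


Squared Hellinger distance for Gaussians:
H^2 = 1 - sqrt(2*s1*s2/(s1^2+s2^2)) * exp(-(m1-m2)^2/(4*(s1^2+s2^2))).
s1^2 = 1, s2^2 = 1, s1^2+s2^2 = 2.
sqrt(2*1*1/(2)) = 1.0.
(m1-m2)^2 = (5)^2 = 25.
exp(-25/(4*2)) = exp(-3.125) = 0.043937.
H^2 = 1 - 1.0*0.043937 = 0.9561

0.9561


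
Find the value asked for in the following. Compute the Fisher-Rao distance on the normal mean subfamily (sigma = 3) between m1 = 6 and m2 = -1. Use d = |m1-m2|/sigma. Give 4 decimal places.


On the fixed-variance normal subfamily, geodesic distance = |m1-m2|/sigma.
|6 - -1| = 7.
sigma = 3.
d = 7/3 = 2.3333

2.3333


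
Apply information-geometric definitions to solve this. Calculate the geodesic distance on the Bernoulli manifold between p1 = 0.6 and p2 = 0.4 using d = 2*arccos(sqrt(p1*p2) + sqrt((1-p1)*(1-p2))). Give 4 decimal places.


Geodesic distance on Bernoulli manifold:
d(p1,p2) = 2*arccos(sqrt(p1*p2) + sqrt((1-p1)*(1-p2))).
sqrt(p1*p2) = sqrt(0.6*0.4) = 0.489898.
sqrt((1-p1)*(1-p2)) = sqrt(0.4*0.6) = 0.489898.
arg = 0.489898 + 0.489898 = 0.979796.
d = 2*arccos(0.979796) = 0.4027

0.4027


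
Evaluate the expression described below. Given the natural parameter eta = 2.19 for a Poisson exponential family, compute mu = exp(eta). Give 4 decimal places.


Expectation parameter for Poisson exponential family:
mu = exp(eta).
eta = 2.19.
mu = exp(2.19) = 8.9352

8.9352


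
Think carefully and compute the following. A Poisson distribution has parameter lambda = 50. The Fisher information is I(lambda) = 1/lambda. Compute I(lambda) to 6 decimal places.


Fisher information for Poisson: I(lambda) = 1/lambda.
lambda = 50.
I(lambda) = 1/50 = 0.020000

0.020000


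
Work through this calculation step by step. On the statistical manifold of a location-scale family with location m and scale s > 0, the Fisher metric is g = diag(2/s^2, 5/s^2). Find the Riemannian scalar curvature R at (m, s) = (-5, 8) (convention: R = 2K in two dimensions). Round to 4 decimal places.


The metric has the form g = (A dm^2 + B ds^2)/s^2 with A = 2, B = 5.
Substitute u = sqrt(A/B)*m: g = B*(du^2 + ds^2)/s^2, i.e. B times the
Poincare upper half-plane metric, which has constant Gaussian curvature -1.
Scaling a 2D metric by a constant c divides the Gaussian curvature by c,
so K = -1/B = -1/(5) = -0.2000 everywhere (the point (m, s) = (-5, 8) is irrelevant:
the curvature is constant).
Scalar curvature in dimension 2: R = 2K = -2/(5) = -0.4000.

-0.4000


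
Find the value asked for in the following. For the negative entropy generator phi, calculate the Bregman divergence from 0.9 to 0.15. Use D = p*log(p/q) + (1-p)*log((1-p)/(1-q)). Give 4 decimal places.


Bregman divergence with negative entropy generator:
D = p*log(p/q) + (1-p)*log((1-p)/(1-q)).
p = 0.9, q = 0.15.
p*log(p/q) = 0.9*log(0.9/0.15) = 1.612584.
(1-p)*log((1-p)/(1-q)) = 0.1*log(0.1/0.85) = -0.214007.
D = 1.612584 + -0.214007 = 1.3986

1.3986


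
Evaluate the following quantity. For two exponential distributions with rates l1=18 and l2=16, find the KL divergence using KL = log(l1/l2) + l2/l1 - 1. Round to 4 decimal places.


KL divergence for exponential family:
KL = log(l1/l2) + l2/l1 - 1.
log(18/16) = 0.117783.
16/18 = 0.888889.
KL = 0.117783 + 0.888889 - 1 = 0.0067

0.0067


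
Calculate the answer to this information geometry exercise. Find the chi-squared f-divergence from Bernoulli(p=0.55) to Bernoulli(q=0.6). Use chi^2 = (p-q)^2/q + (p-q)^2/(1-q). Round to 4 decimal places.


Chi-squared divergence between Bernoulli distributions:
chi^2 = (p-q)^2/q + (p-q)^2/(1-q).
p = 0.55, q = 0.6, p-q = -0.05.
(p-q)^2 = 0.0025.
term1 = 0.0025/0.6 = 0.004167.
term2 = 0.0025/0.4 = 0.00625.
chi^2 = 0.004167 + 0.00625 = 0.0104

0.0104


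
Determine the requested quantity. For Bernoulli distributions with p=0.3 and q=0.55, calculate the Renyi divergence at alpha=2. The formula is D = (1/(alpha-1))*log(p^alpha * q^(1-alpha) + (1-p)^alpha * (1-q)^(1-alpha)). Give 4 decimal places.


Renyi divergence of order alpha between Bernoulli distributions:
D = (1/(alpha-1))*log(p^alpha * q^(1-alpha) + (1-p)^alpha * (1-q)^(1-alpha)).
alpha = 2, p = 0.3, q = 0.55.
p^alpha * q^(1-alpha) = 0.3^2 * 0.55^-1 = 0.163636.
(1-p)^alpha * (1-q)^(1-alpha) = 0.7^2 * 0.45^-1 = 1.088889.
sum = 0.163636 + 1.088889 = 1.252525.
D = (1/1)*log(1.252525) = 0.2252

0.2252


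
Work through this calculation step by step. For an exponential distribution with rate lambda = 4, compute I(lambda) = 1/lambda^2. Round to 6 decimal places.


Fisher information for exponential: I(lambda) = 1/lambda^2.
lambda = 4, lambda^2 = 16.
I = 1/16 = 0.062500

0.062500


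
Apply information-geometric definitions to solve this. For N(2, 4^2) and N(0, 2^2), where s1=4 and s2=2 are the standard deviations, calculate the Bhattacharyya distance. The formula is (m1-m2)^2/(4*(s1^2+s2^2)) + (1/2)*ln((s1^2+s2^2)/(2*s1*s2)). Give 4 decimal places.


Bhattacharyya distance between two Gaussians:
DB = (m1-m2)^2/(4*(s1^2+s2^2)) + (1/2)*ln((s1^2+s2^2)/(2*s1*s2)).
(m1-m2)^2 = (2)^2 = 4.
s1^2+s2^2 = 16 + 4 = 20.
term1 = 4/80 = 0.05.
term2 = 0.5*ln(20/16.0) = 0.111572.
DB = 0.05 + 0.111572 = 0.1616

0.1616


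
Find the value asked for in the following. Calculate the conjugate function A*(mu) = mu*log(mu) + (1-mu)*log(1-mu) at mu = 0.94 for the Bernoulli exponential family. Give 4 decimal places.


Legendre transform for Bernoulli:
A*(mu) = mu*log(mu) + (1-mu)*log(1-mu).
mu = 0.94, 1-mu = 0.06.
mu*log(mu) = 0.94*log(0.94) = -0.058163.
(1-mu)*log(1-mu) = 0.06*log(0.06) = -0.168805.
A* = -0.058163 + -0.168805 = -0.2270

-0.2270


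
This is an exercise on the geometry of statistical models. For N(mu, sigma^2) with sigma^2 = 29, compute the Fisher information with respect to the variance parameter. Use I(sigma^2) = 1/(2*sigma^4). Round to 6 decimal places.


Fisher information for variance: I(sigma^2) = 1/(2*sigma^4).
sigma^2 = 29, so sigma^4 = 841.
I = 1/(2*841) = 1/1682 = 0.000595

0.000595


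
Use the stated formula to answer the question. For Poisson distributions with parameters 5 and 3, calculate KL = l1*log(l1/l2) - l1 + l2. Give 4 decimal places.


KL divergence for Poisson:
KL = l1*log(l1/l2) - l1 + l2.
l1 = 5, l2 = 3.
log(5/3) = 0.510826.
l1*log(l1/l2) = 5 * 0.510826 = 2.554128.
KL = 2.554128 - 5 + 3 = 0.5541

0.5541


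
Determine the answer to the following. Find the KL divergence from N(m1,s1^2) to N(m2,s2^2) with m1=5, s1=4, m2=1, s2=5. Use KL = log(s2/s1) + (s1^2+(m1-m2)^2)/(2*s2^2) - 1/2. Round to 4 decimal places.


KL divergence between normal distributions:
KL = log(s2/s1) + (s1^2 + (m1-m2)^2)/(2*s2^2) - 1/2.
log(5/4) = 0.223144.
(4^2 + (5-1)^2)/(2*5^2) = (16 + 16)/50 = 0.64.
KL = 0.223144 + 0.64 - 0.5 = 0.3631

0.3631


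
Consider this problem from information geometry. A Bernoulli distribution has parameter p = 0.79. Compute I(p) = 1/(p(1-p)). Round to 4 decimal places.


For Bernoulli(p), Fisher information is I(p) = 1/(p*(1-p)).
p = 0.79, 1-p = 0.21.
p*(1-p) = 0.1659.
I(p) = 1/0.1659 = 6.0277

6.0277


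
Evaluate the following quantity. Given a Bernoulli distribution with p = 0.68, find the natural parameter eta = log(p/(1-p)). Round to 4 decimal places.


Natural parameter for Bernoulli: eta = log(p/(1-p)).
p = 0.68, 1-p = 0.32.
p/(1-p) = 2.125.
eta = log(2.125) = 0.7538

0.7538


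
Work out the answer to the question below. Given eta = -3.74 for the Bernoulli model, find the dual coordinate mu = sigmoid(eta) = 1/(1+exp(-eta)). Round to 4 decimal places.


Dual coordinate (expectation parameter) for Bernoulli:
mu = 1/(1+exp(-eta)).
eta = -3.74.
exp(-eta) = exp(3.74) = 42.09799.
mu = 1/(1+42.09799) = 0.0232

0.0232


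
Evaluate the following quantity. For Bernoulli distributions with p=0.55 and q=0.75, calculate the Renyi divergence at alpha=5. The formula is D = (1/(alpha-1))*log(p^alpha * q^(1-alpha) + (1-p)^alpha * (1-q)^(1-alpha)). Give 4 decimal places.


Renyi divergence of order alpha between Bernoulli distributions:
D = (1/(alpha-1))*log(p^alpha * q^(1-alpha) + (1-p)^alpha * (1-q)^(1-alpha)).
alpha = 5, p = 0.55, q = 0.75.
p^alpha * q^(1-alpha) = 0.55^5 * 0.75^-4 = 0.159063.
(1-p)^alpha * (1-q)^(1-alpha) = 0.45^5 * 0.25^-4 = 4.72392.
sum = 0.159063 + 4.72392 = 4.882983.
D = (1/4)*log(4.882983) = 0.3964

0.3964


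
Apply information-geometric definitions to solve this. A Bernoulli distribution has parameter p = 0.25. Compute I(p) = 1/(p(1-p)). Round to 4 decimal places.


For Bernoulli(p), Fisher information is I(p) = 1/(p*(1-p)).
p = 0.25, 1-p = 0.75.
p*(1-p) = 0.1875.
I(p) = 1/0.1875 = 5.3333

5.3333


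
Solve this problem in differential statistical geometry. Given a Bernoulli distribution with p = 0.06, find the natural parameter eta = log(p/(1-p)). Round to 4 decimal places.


Natural parameter for Bernoulli: eta = log(p/(1-p)).
p = 0.06, 1-p = 0.94.
p/(1-p) = 0.06383.
eta = log(0.06383) = -2.7515

-2.7515


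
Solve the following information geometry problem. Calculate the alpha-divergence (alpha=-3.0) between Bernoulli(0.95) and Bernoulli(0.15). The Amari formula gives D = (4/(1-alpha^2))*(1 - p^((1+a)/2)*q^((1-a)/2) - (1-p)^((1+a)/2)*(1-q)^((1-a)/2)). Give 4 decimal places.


Amari alpha-divergence:
D = (4/(1-alpha^2))*(1 - p^((1+a)/2)*q^((1-a)/2) - (1-p)^((1+a)/2)*(1-q)^((1-a)/2)).
alpha = -3.0, p = 0.95, q = 0.15.
e1 = (1+alpha)/2 = -1.0, e2 = (1-alpha)/2 = 2.0.
t1 = p^e1 * q^e2 = 0.95^-1.0 * 0.15^2.0 = 0.023684.
t2 = (1-p)^e1 * (1-q)^e2 = 0.05^-1.0 * 0.85^2.0 = 14.45.
4/(1-alpha^2) = -0.5.
D = -0.5*(1 - 0.023684 - 14.45) = 6.7368

6.7368


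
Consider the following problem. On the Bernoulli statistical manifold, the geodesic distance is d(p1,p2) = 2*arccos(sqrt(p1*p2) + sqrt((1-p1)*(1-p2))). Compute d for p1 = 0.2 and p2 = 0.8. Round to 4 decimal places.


Geodesic distance on Bernoulli manifold:
d(p1,p2) = 2*arccos(sqrt(p1*p2) + sqrt((1-p1)*(1-p2))).
sqrt(p1*p2) = sqrt(0.2*0.8) = 0.4.
sqrt((1-p1)*(1-p2)) = sqrt(0.8*0.2) = 0.4.
arg = 0.4 + 0.4 = 0.8.
d = 2*arccos(0.8) = 1.2870

1.2870


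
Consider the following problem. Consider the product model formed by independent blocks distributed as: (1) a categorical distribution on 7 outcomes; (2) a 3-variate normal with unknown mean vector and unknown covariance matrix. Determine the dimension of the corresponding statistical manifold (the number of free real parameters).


The dimension of a statistical manifold equals the number of free
(independent) real parameters of the model. For a product of independent
blocks the parameter counts add.
- categorical on 7 outcomes (probabilities sum to 1): 7-1 = 6.
- 3-variate normal: 3 (mean) + 3*4/2 = 6 (symmetric covariance) = 9.
Total = 6 + 9 = 15.
Dimension = 15

15


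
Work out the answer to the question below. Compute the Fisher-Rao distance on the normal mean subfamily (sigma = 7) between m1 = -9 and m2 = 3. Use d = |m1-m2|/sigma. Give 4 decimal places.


On the fixed-variance normal subfamily, geodesic distance = |m1-m2|/sigma.
|-9 - 3| = 12.
sigma = 7.
d = 12/7 = 1.7143

1.7143


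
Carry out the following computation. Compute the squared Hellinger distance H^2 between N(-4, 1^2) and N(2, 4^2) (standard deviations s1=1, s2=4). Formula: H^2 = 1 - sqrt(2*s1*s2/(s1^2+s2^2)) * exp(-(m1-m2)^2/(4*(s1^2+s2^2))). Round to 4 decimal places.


Squared Hellinger distance for Gaussians:
H^2 = 1 - sqrt(2*s1*s2/(s1^2+s2^2)) * exp(-(m1-m2)^2/(4*(s1^2+s2^2))).
s1^2 = 1, s2^2 = 16, s1^2+s2^2 = 17.
sqrt(2*1*4/(17)) = 0.685994.
(m1-m2)^2 = (-6)^2 = 36.
exp(-36/(4*17)) = exp(-0.529412) = 0.588951.
H^2 = 1 - 0.685994*0.588951 = 0.5960

0.5960


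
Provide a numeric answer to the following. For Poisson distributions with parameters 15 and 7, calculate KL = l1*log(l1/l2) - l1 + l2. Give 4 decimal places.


KL divergence for Poisson:
KL = l1*log(l1/l2) - l1 + l2.
l1 = 15, l2 = 7.
log(15/7) = 0.76214.
l1*log(l1/l2) = 15 * 0.76214 = 11.432101.
KL = 11.432101 - 15 + 7 = 3.4321

3.4321


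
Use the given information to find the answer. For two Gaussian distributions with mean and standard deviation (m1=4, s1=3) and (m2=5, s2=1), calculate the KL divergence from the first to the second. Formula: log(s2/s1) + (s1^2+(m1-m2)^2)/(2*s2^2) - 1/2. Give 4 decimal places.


KL divergence between normal distributions:
KL = log(s2/s1) + (s1^2 + (m1-m2)^2)/(2*s2^2) - 1/2.
log(1/3) = -1.098612.
(3^2 + (4-5)^2)/(2*1^2) = (9 + 1)/2 = 5.0.
KL = -1.098612 + 5.0 - 0.5 = 3.4014

3.4014


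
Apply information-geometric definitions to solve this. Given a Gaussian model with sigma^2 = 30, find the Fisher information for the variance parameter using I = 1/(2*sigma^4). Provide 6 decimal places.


Fisher information for variance: I(sigma^2) = 1/(2*sigma^4).
sigma^2 = 30, so sigma^4 = 900.
I = 1/(2*900) = 1/1800 = 0.000556

0.000556


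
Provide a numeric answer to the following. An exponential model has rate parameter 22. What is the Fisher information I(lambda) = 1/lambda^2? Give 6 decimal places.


Fisher information for exponential: I(lambda) = 1/lambda^2.
lambda = 22, lambda^2 = 484.
I = 1/484 = 0.002066

0.002066


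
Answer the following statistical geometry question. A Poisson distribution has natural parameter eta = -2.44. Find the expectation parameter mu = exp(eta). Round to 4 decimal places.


Expectation parameter for Poisson exponential family:
mu = exp(eta).
eta = -2.44.
mu = exp(-2.44) = 0.0872

0.0872


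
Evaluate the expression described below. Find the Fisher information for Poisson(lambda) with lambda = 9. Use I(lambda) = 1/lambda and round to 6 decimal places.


Fisher information for Poisson: I(lambda) = 1/lambda.
lambda = 9.
I(lambda) = 1/9 = 0.111111

0.111111


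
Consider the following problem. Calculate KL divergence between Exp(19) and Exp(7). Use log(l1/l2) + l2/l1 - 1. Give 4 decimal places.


KL divergence for exponential family:
KL = log(l1/l2) + l2/l1 - 1.
log(19/7) = 0.998529.
7/19 = 0.368421.
KL = 0.998529 + 0.368421 - 1 = 0.3669

0.3669


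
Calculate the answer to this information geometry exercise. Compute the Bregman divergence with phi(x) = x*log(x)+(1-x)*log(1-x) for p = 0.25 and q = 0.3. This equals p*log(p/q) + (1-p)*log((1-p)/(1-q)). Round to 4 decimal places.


Bregman divergence with negative entropy generator:
D = p*log(p/q) + (1-p)*log((1-p)/(1-q)).
p = 0.25, q = 0.3.
p*log(p/q) = 0.25*log(0.25/0.3) = -0.04558.
(1-p)*log((1-p)/(1-q)) = 0.75*log(0.75/0.7) = 0.051745.
D = -0.04558 + 0.051745 = 0.0062

0.0062


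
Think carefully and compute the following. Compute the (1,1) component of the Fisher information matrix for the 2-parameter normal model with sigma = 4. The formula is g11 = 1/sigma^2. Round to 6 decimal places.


For the 2-parameter normal family, the Fisher metric has:
  g11 = 1/sigma^2, g22 = 2/sigma^2.
sigma = 4, sigma^2 = 16.
g11 = 0.062500

0.062500


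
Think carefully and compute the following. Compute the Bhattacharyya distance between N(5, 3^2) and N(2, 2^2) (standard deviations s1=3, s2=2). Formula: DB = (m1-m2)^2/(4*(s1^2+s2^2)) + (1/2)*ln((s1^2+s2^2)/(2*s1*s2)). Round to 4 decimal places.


Bhattacharyya distance between two Gaussians:
DB = (m1-m2)^2/(4*(s1^2+s2^2)) + (1/2)*ln((s1^2+s2^2)/(2*s1*s2)).
(m1-m2)^2 = (3)^2 = 9.
s1^2+s2^2 = 9 + 4 = 13.
term1 = 9/52 = 0.173077.
term2 = 0.5*ln(13/12.0) = 0.040021.
DB = 0.173077 + 0.040021 = 0.2131

0.2131


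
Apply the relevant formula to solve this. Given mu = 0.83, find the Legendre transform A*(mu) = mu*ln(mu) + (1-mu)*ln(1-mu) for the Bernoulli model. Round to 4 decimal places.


Legendre transform for Bernoulli:
A*(mu) = mu*log(mu) + (1-mu)*log(1-mu).
mu = 0.83, 1-mu = 0.17.
mu*log(mu) = 0.83*log(0.83) = -0.154654.
(1-mu)*log(1-mu) = 0.17*log(0.17) = -0.301233.
A* = -0.154654 + -0.301233 = -0.4559

-0.4559


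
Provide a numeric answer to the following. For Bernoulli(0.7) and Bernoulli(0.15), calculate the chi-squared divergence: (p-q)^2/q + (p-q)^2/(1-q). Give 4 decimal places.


Chi-squared divergence between Bernoulli distributions:
chi^2 = (p-q)^2/q + (p-q)^2/(1-q).
p = 0.7, q = 0.15, p-q = 0.55.
(p-q)^2 = 0.3025.
term1 = 0.3025/0.15 = 2.016667.
term2 = 0.3025/0.85 = 0.355882.
chi^2 = 2.016667 + 0.355882 = 2.3725

2.3725


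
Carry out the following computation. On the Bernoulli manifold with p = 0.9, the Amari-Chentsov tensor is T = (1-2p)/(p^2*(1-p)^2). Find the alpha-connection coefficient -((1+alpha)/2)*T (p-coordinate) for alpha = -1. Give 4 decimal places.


Skewness (Amari-Chentsov) tensor: T = (1-2p)/(p^2*(1-p)^2).
p = 0.9, 1-2p = -0.8, p^2 = 0.81, (1-p)^2 = 0.01.
T = -0.8/(0.81 * 0.01) = -98.765432.
In the p-coordinate, Gamma^(alpha) = Gamma^(0) - (alpha/2)*T with Gamma^(0) = (1/2)*g'(p) = -T/2,
so Gamma^(alpha) = -((1+alpha)/2)*T.
alpha = -1, -(1+alpha)/2 = 0.0.
Gamma = 0.0 * -98.765432 = 0.0000

0.0000


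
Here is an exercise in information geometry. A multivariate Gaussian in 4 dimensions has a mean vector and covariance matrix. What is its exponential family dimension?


Exponential family dimension calculation:
For 4-dim MVN: mean has 4 params, covariance has 4*5/2 = 10 unique entries.
Total dim = 4 + 10 = 14.

14


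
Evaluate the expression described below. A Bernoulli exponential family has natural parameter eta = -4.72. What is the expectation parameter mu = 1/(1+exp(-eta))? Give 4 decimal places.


Dual coordinate (expectation parameter) for Bernoulli:
mu = 1/(1+exp(-eta)).
eta = -4.72.
exp(-eta) = exp(4.72) = 112.168253.
mu = 1/(1+112.168253) = 0.0088

0.0088


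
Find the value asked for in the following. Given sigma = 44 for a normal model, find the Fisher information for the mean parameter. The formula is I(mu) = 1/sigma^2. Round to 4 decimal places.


The Fisher information for the mean of a normal distribution is I(mu) = 1/sigma^2.
sigma = 44, so sigma^2 = 1936.
I(mu) = 1/1936 = 0.0005

0.0005


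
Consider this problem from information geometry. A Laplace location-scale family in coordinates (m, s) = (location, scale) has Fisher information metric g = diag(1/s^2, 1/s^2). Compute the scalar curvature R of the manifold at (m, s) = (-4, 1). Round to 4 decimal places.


The metric has the form g = (A dm^2 + B ds^2)/s^2 with A = 1, B = 1.
Substitute u = sqrt(A/B)*m: g = B*(du^2 + ds^2)/s^2, i.e. B times the
Poincare upper half-plane metric, which has constant Gaussian curvature -1.
Scaling a 2D metric by a constant c divides the Gaussian curvature by c,
so K = -1/B = -1/(1) = -1.0000 everywhere (the point (m, s) = (-4, 1) is irrelevant:
the curvature is constant).
Scalar curvature in dimension 2: R = 2K = -2/(1) = -2.0000.

-2.0000
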